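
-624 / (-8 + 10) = -312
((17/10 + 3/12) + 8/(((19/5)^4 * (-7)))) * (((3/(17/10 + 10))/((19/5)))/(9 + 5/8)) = 709552660/52050077079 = 0.01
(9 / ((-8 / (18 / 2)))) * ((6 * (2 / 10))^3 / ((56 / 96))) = -26244 / 875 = -29.99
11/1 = 11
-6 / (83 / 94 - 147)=564 / 13735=0.04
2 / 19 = 0.11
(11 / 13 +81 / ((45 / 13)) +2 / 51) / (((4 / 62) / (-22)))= -27452546 / 3315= -8281.31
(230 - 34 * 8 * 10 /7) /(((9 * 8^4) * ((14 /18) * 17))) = -555 /1705984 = -0.00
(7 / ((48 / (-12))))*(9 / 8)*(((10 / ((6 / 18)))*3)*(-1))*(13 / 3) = 12285 / 16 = 767.81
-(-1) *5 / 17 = 5 / 17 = 0.29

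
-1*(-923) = 923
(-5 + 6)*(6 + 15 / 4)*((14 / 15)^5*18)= 3495856 / 28125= 124.30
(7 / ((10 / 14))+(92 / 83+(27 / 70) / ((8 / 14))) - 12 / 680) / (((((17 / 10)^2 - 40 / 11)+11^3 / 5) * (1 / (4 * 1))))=182710 / 1048373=0.17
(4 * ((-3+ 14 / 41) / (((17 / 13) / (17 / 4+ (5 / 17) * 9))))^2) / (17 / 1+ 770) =441657272329 / 441975425548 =1.00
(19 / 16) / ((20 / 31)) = 589 / 320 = 1.84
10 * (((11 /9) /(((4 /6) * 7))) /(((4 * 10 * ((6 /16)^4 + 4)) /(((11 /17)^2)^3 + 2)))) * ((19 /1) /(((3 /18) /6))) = 64264765999104 /2781975515095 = 23.10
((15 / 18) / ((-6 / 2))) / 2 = -5 / 36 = -0.14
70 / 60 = 7 / 6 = 1.17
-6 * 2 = -12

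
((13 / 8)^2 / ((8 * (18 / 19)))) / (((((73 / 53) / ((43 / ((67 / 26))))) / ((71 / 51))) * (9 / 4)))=6754393087 / 2586204288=2.61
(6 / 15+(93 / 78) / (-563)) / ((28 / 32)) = 116484 / 256165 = 0.45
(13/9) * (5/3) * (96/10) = 208/9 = 23.11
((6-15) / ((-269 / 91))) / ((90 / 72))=3276 / 1345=2.44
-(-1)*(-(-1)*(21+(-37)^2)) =1390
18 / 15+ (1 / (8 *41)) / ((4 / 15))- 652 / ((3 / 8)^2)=-4635.23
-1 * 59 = -59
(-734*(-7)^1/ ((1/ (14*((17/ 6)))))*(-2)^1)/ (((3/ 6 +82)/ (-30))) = 4891376/ 33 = 148223.52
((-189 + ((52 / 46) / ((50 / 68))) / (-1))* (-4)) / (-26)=-219118 / 7475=-29.31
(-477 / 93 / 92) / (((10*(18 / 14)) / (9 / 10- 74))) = 271201 / 855600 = 0.32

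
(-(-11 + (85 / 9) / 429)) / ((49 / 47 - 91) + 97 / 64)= -0.12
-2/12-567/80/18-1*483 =-232109/480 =-483.56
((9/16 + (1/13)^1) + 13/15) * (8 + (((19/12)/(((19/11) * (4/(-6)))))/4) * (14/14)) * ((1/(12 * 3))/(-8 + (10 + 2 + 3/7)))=1611757/22284288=0.07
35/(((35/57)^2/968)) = 89858.06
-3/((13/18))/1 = -54/13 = -4.15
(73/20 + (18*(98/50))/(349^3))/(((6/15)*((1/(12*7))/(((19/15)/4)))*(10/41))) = 84606697197589/85017098000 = 995.17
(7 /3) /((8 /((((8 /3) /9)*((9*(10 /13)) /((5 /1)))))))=14 /117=0.12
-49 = -49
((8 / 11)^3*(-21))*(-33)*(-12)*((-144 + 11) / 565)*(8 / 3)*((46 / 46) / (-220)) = -34320384 / 3760075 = -9.13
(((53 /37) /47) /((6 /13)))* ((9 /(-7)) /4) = -0.02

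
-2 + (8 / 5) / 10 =-46 / 25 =-1.84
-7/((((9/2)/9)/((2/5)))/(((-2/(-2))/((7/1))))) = -4/5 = -0.80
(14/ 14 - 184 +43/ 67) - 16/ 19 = -233214/ 1273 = -183.20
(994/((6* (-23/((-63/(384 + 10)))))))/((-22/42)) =-219177/99682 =-2.20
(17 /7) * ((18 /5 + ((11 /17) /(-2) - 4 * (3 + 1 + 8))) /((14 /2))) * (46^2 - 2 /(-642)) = -32832.60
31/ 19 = 1.63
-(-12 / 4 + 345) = -342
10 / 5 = 2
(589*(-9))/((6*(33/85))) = -50065/22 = -2275.68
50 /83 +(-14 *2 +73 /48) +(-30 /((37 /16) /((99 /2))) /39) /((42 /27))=-489103891 /13414128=-36.46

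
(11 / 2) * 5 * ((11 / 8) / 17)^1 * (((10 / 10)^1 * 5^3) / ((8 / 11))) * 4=1529.18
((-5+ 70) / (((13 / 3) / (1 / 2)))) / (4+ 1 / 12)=90 / 49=1.84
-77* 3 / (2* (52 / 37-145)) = 37 / 46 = 0.80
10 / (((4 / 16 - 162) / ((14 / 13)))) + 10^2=99.93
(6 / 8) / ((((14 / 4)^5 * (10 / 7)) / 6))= 72 / 12005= 0.01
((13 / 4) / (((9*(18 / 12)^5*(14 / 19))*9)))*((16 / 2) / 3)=7904 / 413343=0.02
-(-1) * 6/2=3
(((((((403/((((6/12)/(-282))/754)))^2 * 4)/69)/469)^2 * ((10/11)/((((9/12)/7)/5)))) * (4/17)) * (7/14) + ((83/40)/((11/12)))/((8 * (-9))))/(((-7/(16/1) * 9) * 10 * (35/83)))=-4073123026247707116234003899993232032329/1028122294641750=-3961710632553678792021877.00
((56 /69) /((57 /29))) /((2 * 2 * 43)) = 406 /169119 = 0.00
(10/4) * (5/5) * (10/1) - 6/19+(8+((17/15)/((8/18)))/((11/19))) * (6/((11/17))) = 3211891/22990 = 139.71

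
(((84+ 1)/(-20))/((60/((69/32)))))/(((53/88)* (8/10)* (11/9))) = -3519/13568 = -0.26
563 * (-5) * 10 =-28150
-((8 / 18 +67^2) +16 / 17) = -687029 / 153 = -4490.39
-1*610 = -610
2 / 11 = 0.18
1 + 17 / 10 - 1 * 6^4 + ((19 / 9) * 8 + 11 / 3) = -114547 / 90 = -1272.74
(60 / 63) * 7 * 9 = 60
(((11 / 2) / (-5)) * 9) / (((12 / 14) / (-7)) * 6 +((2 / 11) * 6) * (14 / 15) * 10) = -53361 / 50920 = -1.05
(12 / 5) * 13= 156 / 5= 31.20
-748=-748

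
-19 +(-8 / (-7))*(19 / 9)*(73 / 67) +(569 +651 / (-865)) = 2014990919 / 3651165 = 551.88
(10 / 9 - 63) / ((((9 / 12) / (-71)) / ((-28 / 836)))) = -1107316 / 5643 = -196.23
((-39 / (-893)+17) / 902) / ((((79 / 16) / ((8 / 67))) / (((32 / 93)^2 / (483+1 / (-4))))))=3989831680 / 35602300838394081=0.00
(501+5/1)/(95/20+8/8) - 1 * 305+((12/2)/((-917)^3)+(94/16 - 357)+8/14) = -3501102736445/6168761704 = -567.55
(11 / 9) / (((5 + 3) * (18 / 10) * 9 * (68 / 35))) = 1925 / 396576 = 0.00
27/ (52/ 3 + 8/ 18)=243/ 160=1.52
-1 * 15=-15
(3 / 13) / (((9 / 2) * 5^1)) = 2 / 195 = 0.01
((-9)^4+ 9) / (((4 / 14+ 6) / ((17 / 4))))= 390915 / 88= 4442.22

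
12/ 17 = 0.71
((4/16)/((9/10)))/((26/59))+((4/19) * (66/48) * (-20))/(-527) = 3005315/4686084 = 0.64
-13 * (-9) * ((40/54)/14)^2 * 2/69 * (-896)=-332800/39123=-8.51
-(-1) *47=47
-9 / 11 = -0.82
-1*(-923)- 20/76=17532/19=922.74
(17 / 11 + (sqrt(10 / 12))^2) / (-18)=-0.13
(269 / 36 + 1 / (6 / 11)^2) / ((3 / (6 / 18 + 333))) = 32500 / 27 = 1203.70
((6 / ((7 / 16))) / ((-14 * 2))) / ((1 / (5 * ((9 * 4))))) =-4320 / 49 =-88.16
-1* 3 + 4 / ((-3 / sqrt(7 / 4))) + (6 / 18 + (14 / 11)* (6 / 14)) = -70 / 33 - 2* sqrt(7) / 3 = -3.89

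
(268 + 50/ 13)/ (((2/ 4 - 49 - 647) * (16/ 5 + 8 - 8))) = -8835/ 72332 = -0.12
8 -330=-322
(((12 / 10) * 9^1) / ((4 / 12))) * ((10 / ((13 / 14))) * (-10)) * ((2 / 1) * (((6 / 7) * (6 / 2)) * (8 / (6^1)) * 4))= -1244160 / 13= -95704.62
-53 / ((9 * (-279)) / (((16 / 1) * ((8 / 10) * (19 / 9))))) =64448 / 112995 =0.57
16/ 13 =1.23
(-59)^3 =-205379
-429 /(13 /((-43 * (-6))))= -8514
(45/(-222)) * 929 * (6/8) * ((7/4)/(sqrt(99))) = -97545 * sqrt(11)/13024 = -24.84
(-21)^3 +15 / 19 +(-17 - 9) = -176438 / 19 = -9286.21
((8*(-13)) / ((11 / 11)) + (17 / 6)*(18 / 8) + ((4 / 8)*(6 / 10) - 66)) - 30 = -193.32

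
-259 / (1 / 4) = -1036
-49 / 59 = -0.83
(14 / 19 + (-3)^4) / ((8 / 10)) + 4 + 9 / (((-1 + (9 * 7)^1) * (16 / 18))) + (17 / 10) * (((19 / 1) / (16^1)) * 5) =2194437 / 18848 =116.43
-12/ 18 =-2/ 3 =-0.67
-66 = -66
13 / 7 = 1.86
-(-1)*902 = 902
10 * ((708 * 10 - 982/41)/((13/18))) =52073640/533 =97699.14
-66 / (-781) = 6 / 71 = 0.08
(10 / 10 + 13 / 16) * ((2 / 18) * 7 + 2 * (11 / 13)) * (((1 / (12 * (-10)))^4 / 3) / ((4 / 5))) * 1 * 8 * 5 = 8381 / 23290675200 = 0.00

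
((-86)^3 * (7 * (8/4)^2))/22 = -8904784/11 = -809525.82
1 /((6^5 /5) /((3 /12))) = 5 /31104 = 0.00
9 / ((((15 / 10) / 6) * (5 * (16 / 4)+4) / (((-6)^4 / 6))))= 324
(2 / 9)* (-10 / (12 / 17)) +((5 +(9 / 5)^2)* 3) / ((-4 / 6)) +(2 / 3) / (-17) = -462068 / 11475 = -40.27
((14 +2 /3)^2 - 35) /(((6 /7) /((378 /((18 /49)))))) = 3892021 /18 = 216223.39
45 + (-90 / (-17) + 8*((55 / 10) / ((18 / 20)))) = 15175 / 153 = 99.18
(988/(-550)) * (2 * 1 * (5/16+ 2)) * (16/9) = -14.77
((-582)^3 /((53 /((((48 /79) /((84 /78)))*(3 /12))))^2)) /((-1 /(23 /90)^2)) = 1958253092952 /21475437025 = 91.19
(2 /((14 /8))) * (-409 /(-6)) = 1636 /21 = 77.90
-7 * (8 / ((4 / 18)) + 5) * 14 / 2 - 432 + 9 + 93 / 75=-60769 / 25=-2430.76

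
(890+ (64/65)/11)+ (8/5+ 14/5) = 127912/143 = 894.49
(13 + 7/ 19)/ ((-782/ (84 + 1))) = -635/ 437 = -1.45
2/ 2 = 1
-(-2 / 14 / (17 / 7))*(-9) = -9 / 17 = -0.53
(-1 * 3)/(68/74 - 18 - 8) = 111/928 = 0.12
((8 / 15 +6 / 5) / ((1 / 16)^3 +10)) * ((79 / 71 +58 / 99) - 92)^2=42905204692852736 / 30356304213015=1413.39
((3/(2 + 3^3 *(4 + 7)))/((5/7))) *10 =42/299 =0.14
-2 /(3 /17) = -34 /3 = -11.33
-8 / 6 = -4 / 3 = -1.33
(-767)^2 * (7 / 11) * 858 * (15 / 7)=688298130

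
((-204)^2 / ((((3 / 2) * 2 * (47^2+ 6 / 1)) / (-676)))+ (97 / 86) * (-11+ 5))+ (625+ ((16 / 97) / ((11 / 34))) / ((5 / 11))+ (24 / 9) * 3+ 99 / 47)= -1565005870217 / 434221955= -3604.16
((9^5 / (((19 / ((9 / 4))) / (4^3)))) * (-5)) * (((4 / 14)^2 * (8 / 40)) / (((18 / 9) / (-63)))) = 153055008 / 133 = 1150789.53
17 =17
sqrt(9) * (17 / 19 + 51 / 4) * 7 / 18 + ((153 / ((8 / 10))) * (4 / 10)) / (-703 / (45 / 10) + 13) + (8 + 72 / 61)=880775635 / 35854824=24.57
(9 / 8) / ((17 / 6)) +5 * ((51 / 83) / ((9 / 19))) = 116543 / 16932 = 6.88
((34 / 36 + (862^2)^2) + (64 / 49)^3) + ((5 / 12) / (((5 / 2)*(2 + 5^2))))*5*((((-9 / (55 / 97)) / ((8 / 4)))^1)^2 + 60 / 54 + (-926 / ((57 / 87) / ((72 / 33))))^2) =82736591657463433840669069 / 149853997256040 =552114679437.61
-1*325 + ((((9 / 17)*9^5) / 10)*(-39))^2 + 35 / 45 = 3866177840558209 / 260100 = 14864197772.23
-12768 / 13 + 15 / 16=-204093 / 208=-981.22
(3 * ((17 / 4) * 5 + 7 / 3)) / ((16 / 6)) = 849 / 32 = 26.53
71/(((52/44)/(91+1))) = 71852/13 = 5527.08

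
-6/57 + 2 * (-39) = -1484/19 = -78.11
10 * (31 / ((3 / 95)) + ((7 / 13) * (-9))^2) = 5096120 / 507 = 10051.52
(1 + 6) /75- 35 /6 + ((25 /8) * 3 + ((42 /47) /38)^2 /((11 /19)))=3.64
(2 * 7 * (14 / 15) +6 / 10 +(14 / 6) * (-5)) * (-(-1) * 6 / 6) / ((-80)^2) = 1 / 3200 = 0.00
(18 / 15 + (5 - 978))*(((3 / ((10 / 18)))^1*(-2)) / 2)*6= 787158 / 25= 31486.32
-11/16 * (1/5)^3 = -11/2000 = -0.01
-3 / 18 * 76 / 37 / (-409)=38 / 45399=0.00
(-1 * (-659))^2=434281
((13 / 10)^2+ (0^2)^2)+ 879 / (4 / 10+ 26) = 9621 / 275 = 34.99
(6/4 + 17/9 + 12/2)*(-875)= -147875/18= -8215.28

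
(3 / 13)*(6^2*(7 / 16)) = 189 / 52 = 3.63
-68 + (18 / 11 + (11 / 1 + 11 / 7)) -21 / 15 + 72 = 6471 / 385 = 16.81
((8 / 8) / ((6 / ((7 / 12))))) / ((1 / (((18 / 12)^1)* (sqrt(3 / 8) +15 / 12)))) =7* sqrt(6) / 192 +35 / 192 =0.27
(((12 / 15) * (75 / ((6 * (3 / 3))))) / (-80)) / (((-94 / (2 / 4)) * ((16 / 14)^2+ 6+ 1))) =49 / 612128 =0.00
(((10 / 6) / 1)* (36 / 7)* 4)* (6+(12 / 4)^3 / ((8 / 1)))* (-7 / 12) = -375 / 2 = -187.50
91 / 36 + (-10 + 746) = 738.53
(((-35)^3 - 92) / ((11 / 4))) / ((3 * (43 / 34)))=-5843512 / 1419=-4118.05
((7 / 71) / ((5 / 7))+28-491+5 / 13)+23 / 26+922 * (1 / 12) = -5326994 / 13845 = -384.76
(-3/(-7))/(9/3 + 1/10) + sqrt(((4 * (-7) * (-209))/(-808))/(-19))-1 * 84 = -18198/217 + sqrt(15554)/202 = -83.24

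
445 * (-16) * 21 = -149520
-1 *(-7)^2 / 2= -49 / 2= -24.50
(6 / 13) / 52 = 3 / 338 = 0.01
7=7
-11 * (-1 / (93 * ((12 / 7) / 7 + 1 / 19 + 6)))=931 / 49569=0.02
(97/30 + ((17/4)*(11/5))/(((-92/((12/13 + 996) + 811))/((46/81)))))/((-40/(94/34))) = 200167031/28641600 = 6.99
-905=-905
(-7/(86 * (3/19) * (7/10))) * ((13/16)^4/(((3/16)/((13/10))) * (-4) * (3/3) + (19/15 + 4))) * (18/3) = -529092525/1288552448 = -0.41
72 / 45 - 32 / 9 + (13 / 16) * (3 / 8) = -9509 / 5760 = -1.65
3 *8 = 24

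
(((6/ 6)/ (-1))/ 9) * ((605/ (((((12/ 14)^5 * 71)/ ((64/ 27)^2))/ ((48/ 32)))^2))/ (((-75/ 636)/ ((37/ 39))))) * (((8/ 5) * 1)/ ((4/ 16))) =35140932499128451072/ 154237123451744775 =227.84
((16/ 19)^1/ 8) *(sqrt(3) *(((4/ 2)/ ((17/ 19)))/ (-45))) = -4 *sqrt(3)/ 765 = -0.01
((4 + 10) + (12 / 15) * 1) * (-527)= -38998 / 5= -7799.60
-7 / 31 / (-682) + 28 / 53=592347 / 1120526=0.53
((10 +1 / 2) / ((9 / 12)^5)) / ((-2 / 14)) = -25088 / 81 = -309.73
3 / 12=0.25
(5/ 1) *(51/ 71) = 255/ 71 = 3.59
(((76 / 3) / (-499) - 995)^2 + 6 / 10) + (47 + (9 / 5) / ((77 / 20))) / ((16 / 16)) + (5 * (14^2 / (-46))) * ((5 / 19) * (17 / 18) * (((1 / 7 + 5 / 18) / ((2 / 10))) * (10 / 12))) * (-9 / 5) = 4480081364910634691 / 4524462710460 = 990190.80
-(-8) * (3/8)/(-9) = -1/3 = -0.33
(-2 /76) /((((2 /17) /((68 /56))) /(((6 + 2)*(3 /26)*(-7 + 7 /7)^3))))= 54.16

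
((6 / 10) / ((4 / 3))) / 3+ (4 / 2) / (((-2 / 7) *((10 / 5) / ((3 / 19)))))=-153 / 380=-0.40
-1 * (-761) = 761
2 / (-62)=-1 / 31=-0.03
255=255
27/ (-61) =-27/ 61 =-0.44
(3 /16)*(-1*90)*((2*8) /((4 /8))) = -540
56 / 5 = 11.20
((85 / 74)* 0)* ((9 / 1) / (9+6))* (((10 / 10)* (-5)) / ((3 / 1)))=0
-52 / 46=-26 / 23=-1.13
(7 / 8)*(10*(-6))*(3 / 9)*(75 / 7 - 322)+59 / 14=5451.71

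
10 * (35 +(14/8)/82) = 57435/164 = 350.21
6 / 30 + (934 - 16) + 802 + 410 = 10651 / 5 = 2130.20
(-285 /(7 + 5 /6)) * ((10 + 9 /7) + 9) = -738.05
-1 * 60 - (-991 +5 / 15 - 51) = 2945 / 3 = 981.67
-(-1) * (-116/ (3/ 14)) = -541.33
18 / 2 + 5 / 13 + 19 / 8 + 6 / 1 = 1847 / 104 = 17.76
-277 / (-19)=277 / 19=14.58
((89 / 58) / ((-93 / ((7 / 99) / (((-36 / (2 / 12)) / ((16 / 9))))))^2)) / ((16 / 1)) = 4361 / 1161279657387432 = 0.00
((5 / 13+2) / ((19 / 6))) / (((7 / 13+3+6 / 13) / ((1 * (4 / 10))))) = 93 / 1235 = 0.08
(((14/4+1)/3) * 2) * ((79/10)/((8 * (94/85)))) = 4029/1504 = 2.68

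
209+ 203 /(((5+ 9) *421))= 176007 /842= 209.03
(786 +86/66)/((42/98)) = 181867/99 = 1837.04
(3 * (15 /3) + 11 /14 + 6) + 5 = 375 /14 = 26.79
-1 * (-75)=75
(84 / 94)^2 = 1764 / 2209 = 0.80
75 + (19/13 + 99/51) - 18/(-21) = 122615/1547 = 79.26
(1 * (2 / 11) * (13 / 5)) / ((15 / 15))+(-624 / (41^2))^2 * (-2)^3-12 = -1962857914 / 155416855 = -12.63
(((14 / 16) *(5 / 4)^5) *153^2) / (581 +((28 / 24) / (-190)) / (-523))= 10903839046875 / 101347862528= 107.59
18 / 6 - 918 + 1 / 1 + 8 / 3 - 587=-4495 / 3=-1498.33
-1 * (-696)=696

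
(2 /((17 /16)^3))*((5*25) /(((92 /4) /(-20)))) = -20480000 /112999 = -181.24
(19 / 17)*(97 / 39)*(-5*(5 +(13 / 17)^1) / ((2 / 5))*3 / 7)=-322525 / 3757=-85.85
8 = 8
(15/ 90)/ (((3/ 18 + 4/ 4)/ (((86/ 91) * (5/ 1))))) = 430/ 637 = 0.68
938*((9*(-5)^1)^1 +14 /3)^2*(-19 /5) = -260931902 /45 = -5798486.71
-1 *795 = -795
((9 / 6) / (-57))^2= 1 / 1444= 0.00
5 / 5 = 1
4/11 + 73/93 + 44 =46187/1023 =45.15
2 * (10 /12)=5 /3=1.67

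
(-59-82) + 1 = -140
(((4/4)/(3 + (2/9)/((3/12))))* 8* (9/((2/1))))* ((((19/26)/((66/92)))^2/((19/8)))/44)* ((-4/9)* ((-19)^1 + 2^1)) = 5467744/7872865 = 0.69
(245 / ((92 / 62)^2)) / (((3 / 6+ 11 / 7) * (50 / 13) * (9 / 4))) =4285099 / 690345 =6.21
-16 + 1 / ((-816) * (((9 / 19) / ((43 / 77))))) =-9048625 / 565488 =-16.00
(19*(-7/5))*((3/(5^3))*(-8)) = 5.11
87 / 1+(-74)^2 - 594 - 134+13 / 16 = 77373 / 16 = 4835.81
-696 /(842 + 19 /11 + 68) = -0.76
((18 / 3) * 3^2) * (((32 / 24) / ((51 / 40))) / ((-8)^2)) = 15 / 17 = 0.88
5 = 5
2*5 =10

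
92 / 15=6.13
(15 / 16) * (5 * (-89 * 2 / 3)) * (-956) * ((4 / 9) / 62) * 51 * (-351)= -1057700475 / 31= -34119370.16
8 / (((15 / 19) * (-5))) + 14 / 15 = -82 / 75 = -1.09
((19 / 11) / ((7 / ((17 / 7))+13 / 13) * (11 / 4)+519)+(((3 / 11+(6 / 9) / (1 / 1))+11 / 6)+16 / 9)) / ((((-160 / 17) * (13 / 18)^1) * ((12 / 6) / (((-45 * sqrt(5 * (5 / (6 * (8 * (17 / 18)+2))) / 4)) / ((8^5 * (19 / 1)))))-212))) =-16458976166625 / 813962844406086204544+4475553323520 * sqrt(129) / 6359084721922548473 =0.00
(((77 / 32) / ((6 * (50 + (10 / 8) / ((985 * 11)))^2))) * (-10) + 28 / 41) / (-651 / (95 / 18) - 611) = -2990827533996785 / 3223592030157868098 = -0.00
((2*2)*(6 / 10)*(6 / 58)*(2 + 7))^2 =104976 / 21025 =4.99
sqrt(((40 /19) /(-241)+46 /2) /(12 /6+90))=sqrt(11087457809) /210634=0.50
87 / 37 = 2.35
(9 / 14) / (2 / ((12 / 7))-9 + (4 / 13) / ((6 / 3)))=-351 / 4193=-0.08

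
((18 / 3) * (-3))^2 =324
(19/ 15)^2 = 361/ 225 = 1.60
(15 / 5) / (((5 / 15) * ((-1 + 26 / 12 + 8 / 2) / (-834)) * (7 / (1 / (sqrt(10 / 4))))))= -45036 * sqrt(10) / 1085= -131.26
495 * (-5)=-2475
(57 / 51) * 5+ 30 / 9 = 455 / 51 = 8.92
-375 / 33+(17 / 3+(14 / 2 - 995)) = -32792 / 33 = -993.70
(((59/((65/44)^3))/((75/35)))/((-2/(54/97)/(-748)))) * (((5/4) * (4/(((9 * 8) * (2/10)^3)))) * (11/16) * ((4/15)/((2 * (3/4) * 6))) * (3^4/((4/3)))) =20353303278/1065545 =19101.31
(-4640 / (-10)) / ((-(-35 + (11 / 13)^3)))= 254852 / 18891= 13.49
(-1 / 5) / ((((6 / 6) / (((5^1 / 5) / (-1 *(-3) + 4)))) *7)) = -1 / 245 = -0.00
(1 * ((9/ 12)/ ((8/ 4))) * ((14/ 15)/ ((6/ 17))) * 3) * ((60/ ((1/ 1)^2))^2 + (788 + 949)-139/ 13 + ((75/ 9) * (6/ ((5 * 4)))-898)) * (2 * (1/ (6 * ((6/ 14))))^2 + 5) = 11775961421/ 168480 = 69895.31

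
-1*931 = -931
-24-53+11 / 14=-1067 / 14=-76.21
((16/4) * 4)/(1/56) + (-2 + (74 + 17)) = 985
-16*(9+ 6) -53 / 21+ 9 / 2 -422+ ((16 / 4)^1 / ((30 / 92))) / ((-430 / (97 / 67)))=-1996729961 / 3025050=-660.07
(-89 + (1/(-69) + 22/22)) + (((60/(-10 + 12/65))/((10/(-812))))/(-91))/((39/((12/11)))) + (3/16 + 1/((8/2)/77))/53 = -8081086865/92039376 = -87.80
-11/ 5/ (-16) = 11/ 80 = 0.14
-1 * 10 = -10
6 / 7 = 0.86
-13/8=-1.62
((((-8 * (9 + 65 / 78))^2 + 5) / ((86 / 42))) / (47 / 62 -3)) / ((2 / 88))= -1064430136 / 17931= -59362.56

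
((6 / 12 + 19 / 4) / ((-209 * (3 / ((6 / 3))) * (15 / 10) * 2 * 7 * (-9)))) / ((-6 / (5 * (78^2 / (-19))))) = 845 / 35739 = 0.02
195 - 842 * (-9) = 7773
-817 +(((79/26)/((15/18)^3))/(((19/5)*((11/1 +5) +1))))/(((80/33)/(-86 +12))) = -860250143/1049750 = -819.48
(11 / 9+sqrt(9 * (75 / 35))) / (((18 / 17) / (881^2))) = 145142107 / 162+13194737 * sqrt(105) / 42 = 4115125.13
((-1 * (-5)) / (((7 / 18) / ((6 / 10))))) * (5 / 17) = 270 / 119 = 2.27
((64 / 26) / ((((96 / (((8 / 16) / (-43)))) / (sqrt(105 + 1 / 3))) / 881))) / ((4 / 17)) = -14977*sqrt(237) / 20124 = -11.46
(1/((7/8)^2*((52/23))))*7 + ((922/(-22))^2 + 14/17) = 329681117/187187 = 1761.24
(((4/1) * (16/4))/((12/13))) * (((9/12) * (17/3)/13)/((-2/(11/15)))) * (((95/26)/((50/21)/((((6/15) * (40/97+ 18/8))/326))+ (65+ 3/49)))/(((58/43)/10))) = -3515097565/49581646608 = -0.07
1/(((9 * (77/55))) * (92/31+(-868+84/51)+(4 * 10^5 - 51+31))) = 2635/13251070728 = 0.00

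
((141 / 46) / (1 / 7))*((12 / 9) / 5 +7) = 35861 / 230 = 155.92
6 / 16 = 3 / 8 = 0.38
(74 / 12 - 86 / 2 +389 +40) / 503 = 2353 / 3018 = 0.78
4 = 4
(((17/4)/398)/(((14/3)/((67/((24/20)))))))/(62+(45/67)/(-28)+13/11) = 839443/414978680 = 0.00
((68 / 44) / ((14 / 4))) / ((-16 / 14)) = -17 / 44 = -0.39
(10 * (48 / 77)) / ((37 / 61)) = 29280 / 2849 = 10.28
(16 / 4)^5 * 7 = 7168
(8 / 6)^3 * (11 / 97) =704 / 2619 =0.27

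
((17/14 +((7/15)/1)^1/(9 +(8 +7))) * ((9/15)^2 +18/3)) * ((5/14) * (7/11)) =164777/92400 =1.78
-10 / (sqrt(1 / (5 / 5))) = -10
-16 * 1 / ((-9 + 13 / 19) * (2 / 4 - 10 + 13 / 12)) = -1824 / 7979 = -0.23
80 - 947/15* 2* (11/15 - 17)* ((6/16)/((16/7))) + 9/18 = 417.47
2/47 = 0.04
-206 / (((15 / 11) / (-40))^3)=140383232 / 27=5199378.96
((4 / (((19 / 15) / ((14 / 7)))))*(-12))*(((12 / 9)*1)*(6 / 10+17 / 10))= -4416 / 19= -232.42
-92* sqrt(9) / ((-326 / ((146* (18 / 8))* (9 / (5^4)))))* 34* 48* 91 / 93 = 20197483488 / 3158125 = 6395.40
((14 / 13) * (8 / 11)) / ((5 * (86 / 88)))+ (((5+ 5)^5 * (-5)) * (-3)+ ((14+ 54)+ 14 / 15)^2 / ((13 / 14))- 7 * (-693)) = 189916286597 / 125775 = 1509968.49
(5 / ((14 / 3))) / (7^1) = 15 / 98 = 0.15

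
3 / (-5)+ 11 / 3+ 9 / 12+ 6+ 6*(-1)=3.82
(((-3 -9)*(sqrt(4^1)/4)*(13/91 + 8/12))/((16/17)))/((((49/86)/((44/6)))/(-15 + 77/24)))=783.23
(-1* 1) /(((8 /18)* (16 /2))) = -9 /32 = -0.28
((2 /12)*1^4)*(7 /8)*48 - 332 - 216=-541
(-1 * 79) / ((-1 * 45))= 79 / 45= 1.76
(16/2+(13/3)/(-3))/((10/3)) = 59/30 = 1.97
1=1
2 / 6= 1 / 3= 0.33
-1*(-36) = 36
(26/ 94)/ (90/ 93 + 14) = 403/ 21808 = 0.02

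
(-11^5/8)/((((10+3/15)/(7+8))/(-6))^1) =12078825/68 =177629.78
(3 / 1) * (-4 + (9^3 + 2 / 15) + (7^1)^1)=10982 / 5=2196.40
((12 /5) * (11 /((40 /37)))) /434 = 1221 /21700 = 0.06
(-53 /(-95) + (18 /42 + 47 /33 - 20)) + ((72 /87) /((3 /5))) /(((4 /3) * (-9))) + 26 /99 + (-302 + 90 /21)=-601700359 /1909215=-315.16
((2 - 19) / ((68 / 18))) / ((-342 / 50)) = 25 / 38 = 0.66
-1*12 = -12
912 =912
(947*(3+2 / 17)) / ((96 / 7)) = 215.28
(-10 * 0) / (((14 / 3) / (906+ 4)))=0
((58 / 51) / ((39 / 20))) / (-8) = -145 / 1989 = -0.07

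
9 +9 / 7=72 / 7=10.29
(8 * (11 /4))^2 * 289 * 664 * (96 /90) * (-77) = -7628352136.53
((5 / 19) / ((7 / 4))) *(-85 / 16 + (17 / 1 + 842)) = 68295 / 532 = 128.37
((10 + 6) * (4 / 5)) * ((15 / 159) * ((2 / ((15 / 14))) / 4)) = 448 / 795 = 0.56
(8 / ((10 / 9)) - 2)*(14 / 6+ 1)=52 / 3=17.33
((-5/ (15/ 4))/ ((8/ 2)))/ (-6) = 1/ 18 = 0.06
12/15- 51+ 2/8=-999/20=-49.95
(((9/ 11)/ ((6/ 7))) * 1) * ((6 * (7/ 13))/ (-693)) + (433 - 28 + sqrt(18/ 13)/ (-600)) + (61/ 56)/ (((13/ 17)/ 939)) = 153498151/ 88088 - sqrt(26)/ 2600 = 1742.55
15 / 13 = 1.15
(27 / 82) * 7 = 189 / 82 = 2.30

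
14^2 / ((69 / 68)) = 13328 / 69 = 193.16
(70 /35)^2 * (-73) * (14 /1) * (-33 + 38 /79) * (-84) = -882174048 /79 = -11166760.10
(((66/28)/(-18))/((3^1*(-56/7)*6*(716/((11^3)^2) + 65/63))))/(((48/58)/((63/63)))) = 565127959/530825808384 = 0.00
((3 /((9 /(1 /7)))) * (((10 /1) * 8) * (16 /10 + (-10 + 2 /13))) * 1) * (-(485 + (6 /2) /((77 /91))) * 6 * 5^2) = 2304371200 /1001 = 2302069.13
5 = 5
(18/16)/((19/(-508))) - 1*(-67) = 36.92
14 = 14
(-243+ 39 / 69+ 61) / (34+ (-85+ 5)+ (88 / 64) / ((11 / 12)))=8346 / 2047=4.08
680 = 680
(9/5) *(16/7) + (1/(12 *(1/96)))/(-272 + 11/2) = 76192/18655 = 4.08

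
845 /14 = 60.36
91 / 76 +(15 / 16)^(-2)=39931 / 17100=2.34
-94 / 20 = -47 / 10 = -4.70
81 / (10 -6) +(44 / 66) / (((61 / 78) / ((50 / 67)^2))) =22700149 / 1095316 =20.72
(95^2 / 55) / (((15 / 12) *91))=1444 / 1001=1.44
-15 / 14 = -1.07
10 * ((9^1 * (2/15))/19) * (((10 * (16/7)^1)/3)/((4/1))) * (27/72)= 60/133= 0.45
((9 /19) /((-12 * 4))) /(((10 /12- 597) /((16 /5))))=18 /339815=0.00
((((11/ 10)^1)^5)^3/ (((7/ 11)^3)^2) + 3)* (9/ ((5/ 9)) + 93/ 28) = 21189487248657551556609663/ 16470860000000000000000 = 1286.48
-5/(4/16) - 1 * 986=-1006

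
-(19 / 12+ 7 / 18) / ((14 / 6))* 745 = -52895 / 84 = -629.70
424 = 424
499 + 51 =550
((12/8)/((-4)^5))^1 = -3/2048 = -0.00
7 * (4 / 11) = 28 / 11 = 2.55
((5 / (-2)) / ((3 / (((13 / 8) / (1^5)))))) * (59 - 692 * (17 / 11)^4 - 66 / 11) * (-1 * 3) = -3706336335 / 234256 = -15821.73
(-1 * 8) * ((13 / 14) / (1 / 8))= -59.43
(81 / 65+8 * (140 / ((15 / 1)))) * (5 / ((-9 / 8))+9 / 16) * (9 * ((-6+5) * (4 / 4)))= 636529 / 240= 2652.20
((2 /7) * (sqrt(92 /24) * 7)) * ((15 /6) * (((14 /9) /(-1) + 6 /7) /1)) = -110 * sqrt(138) /189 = -6.84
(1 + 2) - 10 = -7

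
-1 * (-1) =1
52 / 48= 13 / 12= 1.08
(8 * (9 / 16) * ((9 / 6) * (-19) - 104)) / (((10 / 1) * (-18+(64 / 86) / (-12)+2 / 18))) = 184599 / 55576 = 3.32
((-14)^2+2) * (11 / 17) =2178 / 17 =128.12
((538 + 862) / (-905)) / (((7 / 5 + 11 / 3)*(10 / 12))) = -1260 / 3439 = -0.37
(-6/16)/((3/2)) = -1/4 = -0.25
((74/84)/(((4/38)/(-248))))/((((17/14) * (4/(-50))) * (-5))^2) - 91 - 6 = -7711649/867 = -8894.64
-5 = -5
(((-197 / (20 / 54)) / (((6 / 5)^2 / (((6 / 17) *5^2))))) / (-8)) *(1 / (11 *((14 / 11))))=221625 / 7616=29.10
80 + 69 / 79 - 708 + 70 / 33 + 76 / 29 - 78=-52951183 / 75603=-700.38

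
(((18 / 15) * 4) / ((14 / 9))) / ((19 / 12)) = 1296 / 665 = 1.95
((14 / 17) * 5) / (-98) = -5 / 119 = -0.04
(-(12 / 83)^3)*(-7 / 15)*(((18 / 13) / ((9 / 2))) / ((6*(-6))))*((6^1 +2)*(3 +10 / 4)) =-19712 / 37166155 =-0.00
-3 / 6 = -1 / 2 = -0.50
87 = 87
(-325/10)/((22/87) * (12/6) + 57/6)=-5655/1741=-3.25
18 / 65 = 0.28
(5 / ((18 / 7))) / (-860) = -7 / 3096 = -0.00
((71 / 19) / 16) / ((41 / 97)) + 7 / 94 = 367313 / 585808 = 0.63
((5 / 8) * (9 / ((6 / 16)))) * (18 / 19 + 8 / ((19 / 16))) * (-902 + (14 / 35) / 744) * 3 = -19337919 / 62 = -311901.92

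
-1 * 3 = -3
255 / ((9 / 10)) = 850 / 3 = 283.33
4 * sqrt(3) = 6.93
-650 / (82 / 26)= -8450 / 41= -206.10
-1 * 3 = -3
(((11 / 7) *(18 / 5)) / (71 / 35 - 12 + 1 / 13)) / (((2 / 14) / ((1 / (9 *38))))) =-1001 / 85538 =-0.01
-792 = -792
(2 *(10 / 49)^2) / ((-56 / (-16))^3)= 1600 / 823543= 0.00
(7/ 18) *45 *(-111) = -3885/ 2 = -1942.50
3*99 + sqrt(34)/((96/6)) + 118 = 415.36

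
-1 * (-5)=5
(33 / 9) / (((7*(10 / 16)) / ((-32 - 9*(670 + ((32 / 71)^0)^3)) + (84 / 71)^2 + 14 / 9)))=-24226498648 / 4763745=-5085.60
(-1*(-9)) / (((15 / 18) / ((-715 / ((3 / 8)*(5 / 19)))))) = -391248 / 5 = -78249.60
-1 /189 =-0.01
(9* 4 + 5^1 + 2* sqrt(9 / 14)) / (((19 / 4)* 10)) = 6* sqrt(14) / 665 + 82 / 95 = 0.90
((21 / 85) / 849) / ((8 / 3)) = 21 / 192440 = 0.00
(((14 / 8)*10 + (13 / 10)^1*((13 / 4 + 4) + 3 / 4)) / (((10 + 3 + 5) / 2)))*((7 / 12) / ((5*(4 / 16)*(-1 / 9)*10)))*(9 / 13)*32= -46872 / 1625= -28.84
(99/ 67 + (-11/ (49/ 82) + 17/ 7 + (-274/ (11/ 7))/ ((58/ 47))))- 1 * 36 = -200864221/ 1047277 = -191.80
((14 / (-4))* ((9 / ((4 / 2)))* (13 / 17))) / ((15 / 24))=-1638 / 85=-19.27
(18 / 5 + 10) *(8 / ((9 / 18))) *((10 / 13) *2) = 4352 / 13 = 334.77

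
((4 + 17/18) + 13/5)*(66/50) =7469/750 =9.96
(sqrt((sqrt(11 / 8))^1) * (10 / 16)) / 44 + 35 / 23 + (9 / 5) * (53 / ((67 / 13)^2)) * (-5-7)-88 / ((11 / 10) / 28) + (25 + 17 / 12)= -13970313661 / 6194820 + 5 * 22^(1 / 4) / 704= -2255.15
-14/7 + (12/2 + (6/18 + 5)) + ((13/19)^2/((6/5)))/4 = 81709/8664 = 9.43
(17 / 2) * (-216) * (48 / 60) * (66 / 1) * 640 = -62042112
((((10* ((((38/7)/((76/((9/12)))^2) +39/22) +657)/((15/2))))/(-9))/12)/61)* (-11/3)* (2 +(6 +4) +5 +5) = 452336555/42057792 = 10.76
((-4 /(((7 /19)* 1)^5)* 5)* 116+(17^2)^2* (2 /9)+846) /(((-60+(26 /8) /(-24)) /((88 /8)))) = 17165457312256 /291080433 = 58971.53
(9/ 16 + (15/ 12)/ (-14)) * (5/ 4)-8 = -3319/ 448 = -7.41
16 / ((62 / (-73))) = -584 / 31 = -18.84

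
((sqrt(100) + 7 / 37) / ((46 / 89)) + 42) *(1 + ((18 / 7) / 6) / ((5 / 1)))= 1995703 / 29785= 67.00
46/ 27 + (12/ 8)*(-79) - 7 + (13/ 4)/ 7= -123.33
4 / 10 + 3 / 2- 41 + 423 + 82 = 4659 / 10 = 465.90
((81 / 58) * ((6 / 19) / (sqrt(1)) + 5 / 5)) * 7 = 14175 / 1102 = 12.86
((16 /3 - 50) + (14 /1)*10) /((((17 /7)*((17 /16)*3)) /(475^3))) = 3432929500000 /2601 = 1319849865.44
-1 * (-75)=75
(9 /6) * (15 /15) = 3 /2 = 1.50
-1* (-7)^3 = 343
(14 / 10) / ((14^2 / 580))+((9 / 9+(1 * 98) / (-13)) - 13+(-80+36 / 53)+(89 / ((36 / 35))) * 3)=9541841 / 57876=164.87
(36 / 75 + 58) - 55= 87 / 25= 3.48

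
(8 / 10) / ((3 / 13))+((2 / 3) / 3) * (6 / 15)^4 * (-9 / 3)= 2156 / 625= 3.45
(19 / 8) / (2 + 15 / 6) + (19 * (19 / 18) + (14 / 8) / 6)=167 / 8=20.88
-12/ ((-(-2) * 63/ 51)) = -34/ 7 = -4.86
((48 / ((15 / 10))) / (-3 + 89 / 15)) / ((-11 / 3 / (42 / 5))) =-3024 / 121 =-24.99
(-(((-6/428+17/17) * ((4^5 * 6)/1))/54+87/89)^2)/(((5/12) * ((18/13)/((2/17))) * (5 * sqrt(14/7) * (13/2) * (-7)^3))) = 376253617918564 * sqrt(2)/3212453813213925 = 0.17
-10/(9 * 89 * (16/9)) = -5/712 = -0.01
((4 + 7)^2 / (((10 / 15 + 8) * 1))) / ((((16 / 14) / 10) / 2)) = 12705 / 52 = 244.33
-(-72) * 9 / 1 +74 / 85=55154 / 85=648.87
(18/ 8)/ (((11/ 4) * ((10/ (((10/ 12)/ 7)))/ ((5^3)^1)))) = 375/ 308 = 1.22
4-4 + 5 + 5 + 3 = 13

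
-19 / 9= -2.11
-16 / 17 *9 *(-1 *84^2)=1016064 / 17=59768.47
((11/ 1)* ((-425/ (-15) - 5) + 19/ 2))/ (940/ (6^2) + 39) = 6501/ 1172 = 5.55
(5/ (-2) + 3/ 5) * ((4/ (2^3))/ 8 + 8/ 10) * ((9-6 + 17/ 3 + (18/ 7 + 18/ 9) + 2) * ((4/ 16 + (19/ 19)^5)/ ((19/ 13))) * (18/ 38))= -2691/ 266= -10.12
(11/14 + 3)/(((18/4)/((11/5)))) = 1.85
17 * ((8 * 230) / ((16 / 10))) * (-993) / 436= -9706575 / 218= -44525.57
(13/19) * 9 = 117/19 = 6.16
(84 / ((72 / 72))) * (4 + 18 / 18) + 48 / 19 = 8028 / 19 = 422.53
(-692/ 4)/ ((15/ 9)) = -519/ 5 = -103.80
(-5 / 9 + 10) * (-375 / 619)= -10625 / 1857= -5.72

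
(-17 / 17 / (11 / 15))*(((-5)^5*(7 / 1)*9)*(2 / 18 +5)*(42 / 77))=90562500 / 121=748450.41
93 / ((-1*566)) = -93 / 566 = -0.16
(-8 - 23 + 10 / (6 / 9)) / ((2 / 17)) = -136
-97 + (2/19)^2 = -35013/361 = -96.99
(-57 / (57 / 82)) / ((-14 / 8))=328 / 7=46.86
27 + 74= 101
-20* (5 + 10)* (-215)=64500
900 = 900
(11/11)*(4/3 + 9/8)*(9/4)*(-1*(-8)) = 177/4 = 44.25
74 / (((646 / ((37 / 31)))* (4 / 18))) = 12321 / 20026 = 0.62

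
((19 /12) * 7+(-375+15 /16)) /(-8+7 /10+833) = -87115 /198168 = -0.44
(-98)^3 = -941192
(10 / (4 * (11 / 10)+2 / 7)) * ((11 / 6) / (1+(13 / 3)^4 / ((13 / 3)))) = 17325 / 364736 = 0.05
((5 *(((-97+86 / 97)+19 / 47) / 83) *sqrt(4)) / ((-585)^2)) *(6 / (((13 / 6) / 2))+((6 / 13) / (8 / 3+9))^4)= -365346453789728 / 1957726142169809375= -0.00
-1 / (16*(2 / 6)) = -3 / 16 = -0.19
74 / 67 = 1.10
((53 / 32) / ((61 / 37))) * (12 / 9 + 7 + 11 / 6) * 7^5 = 32958527 / 192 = 171658.99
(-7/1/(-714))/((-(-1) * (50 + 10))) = 1/6120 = 0.00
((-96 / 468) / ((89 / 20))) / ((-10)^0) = -0.05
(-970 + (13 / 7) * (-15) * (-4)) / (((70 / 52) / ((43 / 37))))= -1343836 / 1813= -741.22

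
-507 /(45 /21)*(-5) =1183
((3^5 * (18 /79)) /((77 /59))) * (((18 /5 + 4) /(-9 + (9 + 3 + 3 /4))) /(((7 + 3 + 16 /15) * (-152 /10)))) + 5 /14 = -155497 /1009778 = -0.15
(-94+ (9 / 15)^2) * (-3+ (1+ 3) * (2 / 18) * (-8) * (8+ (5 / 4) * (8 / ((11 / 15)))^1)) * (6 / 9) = 37048666 / 7425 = 4989.72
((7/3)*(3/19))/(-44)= -7/836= -0.01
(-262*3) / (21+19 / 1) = -19.65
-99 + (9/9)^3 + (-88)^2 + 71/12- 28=7623.92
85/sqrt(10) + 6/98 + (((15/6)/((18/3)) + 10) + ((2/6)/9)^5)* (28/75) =208298301322/52732233225 + 17* sqrt(10)/2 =30.83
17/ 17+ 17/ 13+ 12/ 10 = 228/ 65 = 3.51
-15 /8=-1.88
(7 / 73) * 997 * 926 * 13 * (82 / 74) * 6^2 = 124003486152 / 2701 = 45910213.31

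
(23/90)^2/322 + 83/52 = 2353349/1474200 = 1.60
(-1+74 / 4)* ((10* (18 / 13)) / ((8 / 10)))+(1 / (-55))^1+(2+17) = 460269 / 1430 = 321.87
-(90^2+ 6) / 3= -2702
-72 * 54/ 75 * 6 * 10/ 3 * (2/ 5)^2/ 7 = -20736/ 875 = -23.70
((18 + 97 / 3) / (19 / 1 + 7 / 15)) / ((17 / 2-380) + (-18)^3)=-755 / 1811422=-0.00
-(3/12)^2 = -1/16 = -0.06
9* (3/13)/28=27/364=0.07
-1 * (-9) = 9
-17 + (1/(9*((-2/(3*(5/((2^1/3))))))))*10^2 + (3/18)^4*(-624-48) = -3848/27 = -142.52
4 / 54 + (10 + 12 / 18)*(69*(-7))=-139102 / 27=-5151.93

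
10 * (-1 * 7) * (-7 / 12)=245 / 6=40.83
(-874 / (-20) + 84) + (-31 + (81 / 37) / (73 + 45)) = 1055683 / 10915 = 96.72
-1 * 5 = -5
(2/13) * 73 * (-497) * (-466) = 33813892/13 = 2601068.62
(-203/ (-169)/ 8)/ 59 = 203/ 79768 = 0.00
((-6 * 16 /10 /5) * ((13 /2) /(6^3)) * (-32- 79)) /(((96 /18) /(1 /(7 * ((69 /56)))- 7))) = -9139 /1104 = -8.28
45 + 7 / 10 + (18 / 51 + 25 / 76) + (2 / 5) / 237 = 46.38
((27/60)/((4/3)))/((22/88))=27/20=1.35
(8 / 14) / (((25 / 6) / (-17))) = -408 / 175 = -2.33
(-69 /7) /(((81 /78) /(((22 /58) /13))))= -506 /1827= -0.28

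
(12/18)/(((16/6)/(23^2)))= 529/4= 132.25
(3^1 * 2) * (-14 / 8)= -21 / 2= -10.50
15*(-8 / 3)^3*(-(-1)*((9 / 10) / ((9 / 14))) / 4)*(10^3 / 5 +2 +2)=-60928 / 3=-20309.33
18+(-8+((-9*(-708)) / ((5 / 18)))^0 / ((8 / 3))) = 83 / 8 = 10.38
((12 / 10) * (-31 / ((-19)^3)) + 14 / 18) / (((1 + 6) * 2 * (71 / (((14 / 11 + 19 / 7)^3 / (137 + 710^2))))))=6994583316377 / 70626321459031885470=0.00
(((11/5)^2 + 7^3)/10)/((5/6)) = 41.74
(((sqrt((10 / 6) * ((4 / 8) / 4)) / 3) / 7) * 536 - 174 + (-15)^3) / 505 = -3549 / 505 + 134 * sqrt(30) / 31815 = -7.00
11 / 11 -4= -3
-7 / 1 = -7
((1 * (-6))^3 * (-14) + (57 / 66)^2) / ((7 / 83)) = 121510091 / 3388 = 35864.84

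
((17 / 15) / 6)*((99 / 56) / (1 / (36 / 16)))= 1683 / 2240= 0.75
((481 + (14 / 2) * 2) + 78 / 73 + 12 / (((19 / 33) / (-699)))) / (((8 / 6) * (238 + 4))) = -58555935 / 1342616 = -43.61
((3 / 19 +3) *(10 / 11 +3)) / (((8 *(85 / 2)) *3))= 43 / 3553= 0.01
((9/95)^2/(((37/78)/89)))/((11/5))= 562302/734635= 0.77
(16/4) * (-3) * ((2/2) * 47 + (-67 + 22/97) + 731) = -827868/97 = -8534.72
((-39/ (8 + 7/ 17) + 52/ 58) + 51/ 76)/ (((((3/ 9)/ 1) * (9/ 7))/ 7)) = -3645551/ 72732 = -50.12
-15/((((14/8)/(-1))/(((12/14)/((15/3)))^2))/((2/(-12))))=-72/1715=-0.04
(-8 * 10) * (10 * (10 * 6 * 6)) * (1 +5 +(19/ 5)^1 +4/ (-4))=-2534400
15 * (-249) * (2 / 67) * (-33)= 246510 / 67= 3679.25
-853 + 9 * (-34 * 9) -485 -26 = -4118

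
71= 71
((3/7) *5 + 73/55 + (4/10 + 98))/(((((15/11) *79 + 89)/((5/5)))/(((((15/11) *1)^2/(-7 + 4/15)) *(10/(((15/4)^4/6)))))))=-2008064/46280927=-0.04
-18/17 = -1.06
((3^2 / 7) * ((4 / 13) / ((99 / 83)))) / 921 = 332 / 921921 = 0.00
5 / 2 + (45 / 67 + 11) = 1899 / 134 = 14.17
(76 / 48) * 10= 95 / 6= 15.83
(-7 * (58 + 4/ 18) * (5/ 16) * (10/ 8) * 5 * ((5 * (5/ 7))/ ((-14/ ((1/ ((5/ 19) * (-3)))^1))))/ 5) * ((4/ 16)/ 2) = -311125/ 48384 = -6.43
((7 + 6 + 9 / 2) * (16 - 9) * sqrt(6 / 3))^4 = 900750156.25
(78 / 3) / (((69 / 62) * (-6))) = -806 / 207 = -3.89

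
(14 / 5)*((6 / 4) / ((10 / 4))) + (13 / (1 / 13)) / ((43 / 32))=127.45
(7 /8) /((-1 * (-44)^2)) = -7 /15488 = -0.00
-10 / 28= -0.36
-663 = -663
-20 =-20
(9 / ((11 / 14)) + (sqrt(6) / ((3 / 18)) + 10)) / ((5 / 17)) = 102 * sqrt(6) / 5 + 4012 / 55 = 122.92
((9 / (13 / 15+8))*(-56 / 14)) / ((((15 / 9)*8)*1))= -81 / 266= -0.30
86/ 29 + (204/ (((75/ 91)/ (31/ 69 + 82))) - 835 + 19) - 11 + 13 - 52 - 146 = 970425478/ 50025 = 19398.81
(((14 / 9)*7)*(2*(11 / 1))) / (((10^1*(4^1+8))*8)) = 0.25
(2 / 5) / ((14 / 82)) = 82 / 35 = 2.34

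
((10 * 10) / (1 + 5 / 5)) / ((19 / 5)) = 250 / 19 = 13.16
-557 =-557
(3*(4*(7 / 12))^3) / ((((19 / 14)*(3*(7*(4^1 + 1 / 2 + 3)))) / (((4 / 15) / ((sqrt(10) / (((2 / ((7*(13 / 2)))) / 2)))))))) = 784*sqrt(10) / 7502625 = 0.00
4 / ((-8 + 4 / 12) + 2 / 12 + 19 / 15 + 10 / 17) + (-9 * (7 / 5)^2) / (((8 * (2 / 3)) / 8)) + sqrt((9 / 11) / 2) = -3910917 / 143950 + 3 * sqrt(22) / 22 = -26.53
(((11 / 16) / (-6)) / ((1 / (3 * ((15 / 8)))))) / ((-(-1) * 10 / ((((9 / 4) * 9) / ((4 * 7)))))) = -2673 / 57344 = -0.05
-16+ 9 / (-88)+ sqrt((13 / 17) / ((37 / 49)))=-1417 / 88+ 7*sqrt(8177) / 629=-15.10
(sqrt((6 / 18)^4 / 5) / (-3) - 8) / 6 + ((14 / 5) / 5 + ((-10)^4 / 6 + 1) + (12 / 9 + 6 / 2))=125342 / 75 - sqrt(5) / 810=1671.22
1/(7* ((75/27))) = 9/175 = 0.05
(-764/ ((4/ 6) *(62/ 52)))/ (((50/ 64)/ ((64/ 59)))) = -61022208/ 45725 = -1334.55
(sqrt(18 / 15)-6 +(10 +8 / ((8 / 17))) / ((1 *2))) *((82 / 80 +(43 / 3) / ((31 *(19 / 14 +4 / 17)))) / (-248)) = -1854487 / 46620032-1854487 *sqrt(30) / 1748251200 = -0.05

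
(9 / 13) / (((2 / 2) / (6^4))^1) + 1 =898.23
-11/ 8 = -1.38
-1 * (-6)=6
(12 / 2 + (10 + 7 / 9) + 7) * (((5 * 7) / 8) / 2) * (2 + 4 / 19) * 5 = 131075 / 228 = 574.89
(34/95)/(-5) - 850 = -403784/475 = -850.07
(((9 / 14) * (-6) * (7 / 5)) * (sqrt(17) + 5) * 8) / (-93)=72 * sqrt(17) / 155 + 72 / 31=4.24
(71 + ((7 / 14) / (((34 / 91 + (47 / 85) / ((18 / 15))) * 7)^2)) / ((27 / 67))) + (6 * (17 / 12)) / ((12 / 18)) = 60311128901 / 719820300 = 83.79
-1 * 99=-99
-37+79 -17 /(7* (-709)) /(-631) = 42.00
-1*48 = -48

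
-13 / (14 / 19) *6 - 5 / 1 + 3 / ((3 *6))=-4649 / 42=-110.69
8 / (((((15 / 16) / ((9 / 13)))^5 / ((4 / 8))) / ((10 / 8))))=254803968 / 232058125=1.10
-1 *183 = -183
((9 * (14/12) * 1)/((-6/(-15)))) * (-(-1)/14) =15/8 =1.88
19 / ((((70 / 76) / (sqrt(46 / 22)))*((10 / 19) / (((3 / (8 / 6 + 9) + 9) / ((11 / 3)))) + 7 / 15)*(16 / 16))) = 5926176*sqrt(253) / 2131129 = 44.23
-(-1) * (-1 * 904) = -904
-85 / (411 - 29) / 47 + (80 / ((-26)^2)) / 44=-68245 / 33376486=-0.00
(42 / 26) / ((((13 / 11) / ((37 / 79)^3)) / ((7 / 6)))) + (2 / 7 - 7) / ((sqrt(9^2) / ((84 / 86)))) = -12142881365 / 21497486478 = -0.56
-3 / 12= -1 / 4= -0.25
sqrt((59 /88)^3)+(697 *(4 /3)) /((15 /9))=59 *sqrt(1298) /3872+2788 /5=558.15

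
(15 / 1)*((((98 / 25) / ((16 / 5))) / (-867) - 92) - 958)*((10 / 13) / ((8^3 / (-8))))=189.30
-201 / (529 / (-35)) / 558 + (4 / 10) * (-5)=-194443 / 98394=-1.98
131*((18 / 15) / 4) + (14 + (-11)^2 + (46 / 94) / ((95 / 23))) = 1557557 / 8930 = 174.42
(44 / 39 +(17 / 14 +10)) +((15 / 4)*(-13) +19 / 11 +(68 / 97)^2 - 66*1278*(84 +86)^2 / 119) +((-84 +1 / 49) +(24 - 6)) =-16206328079424713 / 791146356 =-20484614.45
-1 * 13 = -13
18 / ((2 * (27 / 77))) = 77 / 3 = 25.67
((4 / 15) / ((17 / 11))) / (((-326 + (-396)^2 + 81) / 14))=616 / 39925605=0.00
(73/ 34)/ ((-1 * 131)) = -73/ 4454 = -0.02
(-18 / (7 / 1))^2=324 / 49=6.61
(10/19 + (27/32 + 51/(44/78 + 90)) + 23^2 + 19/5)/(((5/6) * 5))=4306185093/33554000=128.34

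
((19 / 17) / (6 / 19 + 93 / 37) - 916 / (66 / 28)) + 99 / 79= -11370175426 / 29383497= -386.96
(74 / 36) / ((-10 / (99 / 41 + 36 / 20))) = -888 / 1025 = -0.87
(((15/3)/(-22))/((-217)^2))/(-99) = 5/102559842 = 0.00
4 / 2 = 2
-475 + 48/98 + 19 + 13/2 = -44003/98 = -449.01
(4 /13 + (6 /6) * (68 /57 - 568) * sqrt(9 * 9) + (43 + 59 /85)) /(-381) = 106177202 /7999095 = 13.27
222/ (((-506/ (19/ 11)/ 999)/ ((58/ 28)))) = -61099839/ 38962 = -1568.19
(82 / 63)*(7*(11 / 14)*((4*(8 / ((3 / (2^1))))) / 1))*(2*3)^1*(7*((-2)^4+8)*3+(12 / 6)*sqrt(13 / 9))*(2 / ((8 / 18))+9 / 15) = 981376*sqrt(13) / 315+11776512 / 5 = 2366535.42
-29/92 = -0.32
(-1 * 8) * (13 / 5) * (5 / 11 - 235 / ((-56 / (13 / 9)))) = -93925 / 693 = -135.53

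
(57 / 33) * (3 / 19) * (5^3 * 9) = 3375 / 11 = 306.82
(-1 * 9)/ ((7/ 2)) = -18/ 7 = -2.57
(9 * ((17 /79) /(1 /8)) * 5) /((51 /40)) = 4800 /79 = 60.76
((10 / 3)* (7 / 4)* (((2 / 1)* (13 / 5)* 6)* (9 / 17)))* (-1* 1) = -1638 / 17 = -96.35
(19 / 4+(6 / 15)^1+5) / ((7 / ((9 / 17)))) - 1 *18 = -17.23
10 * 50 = 500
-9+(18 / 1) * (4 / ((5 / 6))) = 387 / 5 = 77.40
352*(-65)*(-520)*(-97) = -1154067200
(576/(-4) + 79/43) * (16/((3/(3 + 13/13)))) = -391232/129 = -3032.81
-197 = -197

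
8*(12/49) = 96/49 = 1.96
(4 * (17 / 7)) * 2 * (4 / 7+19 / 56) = 867 / 49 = 17.69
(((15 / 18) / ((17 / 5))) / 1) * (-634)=-7925 / 51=-155.39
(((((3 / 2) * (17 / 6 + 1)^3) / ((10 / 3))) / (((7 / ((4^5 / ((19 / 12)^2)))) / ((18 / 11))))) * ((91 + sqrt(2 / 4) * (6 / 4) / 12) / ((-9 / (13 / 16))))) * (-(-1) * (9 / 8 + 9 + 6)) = -6366066408 / 19855 - 61212177 * sqrt(2) / 277970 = -320939.30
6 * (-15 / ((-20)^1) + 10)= 129 / 2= 64.50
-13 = -13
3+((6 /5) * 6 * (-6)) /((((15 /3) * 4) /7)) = -303 /25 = -12.12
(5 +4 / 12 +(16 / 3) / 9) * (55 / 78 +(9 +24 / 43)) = 2753840 / 45279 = 60.82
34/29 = 1.17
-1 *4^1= -4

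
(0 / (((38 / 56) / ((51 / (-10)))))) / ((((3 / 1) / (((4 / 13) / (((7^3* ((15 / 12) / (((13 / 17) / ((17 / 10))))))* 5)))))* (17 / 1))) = 0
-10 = -10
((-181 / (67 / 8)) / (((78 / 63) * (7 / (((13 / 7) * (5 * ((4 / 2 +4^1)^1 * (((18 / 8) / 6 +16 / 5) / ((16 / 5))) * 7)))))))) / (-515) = 232947 / 110416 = 2.11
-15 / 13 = -1.15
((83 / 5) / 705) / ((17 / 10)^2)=332 / 40749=0.01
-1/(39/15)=-5/13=-0.38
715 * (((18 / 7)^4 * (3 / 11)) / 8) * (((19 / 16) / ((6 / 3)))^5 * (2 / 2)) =3167908680105 / 40282095616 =78.64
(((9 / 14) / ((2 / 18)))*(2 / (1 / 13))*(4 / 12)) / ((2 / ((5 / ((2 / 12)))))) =5265 / 7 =752.14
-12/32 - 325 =-2603/8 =-325.38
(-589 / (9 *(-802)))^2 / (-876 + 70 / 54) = -18259 / 2398507716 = -0.00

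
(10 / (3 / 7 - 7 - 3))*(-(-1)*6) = -420 / 67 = -6.27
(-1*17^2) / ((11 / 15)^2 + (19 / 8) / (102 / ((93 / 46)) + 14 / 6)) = -150215400 / 302911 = -495.91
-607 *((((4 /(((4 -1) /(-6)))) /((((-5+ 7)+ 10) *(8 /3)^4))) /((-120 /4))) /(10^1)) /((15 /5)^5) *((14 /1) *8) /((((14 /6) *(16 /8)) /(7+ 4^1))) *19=-126863 /230400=-0.55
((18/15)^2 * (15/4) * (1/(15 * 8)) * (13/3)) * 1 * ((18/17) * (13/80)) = 4563/136000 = 0.03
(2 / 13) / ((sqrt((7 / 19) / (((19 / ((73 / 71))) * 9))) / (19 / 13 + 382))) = 1253.44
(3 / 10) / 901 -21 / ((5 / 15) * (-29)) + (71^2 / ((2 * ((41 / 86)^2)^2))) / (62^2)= 10547903098878937 / 709547711114090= 14.87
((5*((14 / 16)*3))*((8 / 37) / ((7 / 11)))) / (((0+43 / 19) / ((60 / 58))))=94050 / 46139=2.04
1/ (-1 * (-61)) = 1/ 61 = 0.02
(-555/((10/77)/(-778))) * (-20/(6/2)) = -22165220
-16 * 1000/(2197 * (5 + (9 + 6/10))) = -80000/160381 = -0.50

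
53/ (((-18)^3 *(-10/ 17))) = 901/ 58320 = 0.02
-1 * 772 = -772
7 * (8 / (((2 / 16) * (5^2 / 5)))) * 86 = 38528 / 5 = 7705.60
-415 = -415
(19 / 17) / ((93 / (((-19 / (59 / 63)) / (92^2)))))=-7581 / 263171152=-0.00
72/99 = 8/11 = 0.73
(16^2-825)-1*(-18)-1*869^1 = -1420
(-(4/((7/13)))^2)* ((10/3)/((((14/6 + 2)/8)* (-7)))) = 16640/343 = 48.51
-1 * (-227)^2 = -51529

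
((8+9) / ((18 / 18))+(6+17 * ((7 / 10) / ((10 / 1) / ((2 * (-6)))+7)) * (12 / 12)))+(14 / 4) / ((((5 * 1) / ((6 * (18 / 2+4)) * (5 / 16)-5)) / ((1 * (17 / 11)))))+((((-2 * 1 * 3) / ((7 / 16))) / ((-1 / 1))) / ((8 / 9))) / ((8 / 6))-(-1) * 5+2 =14692039 / 227920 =64.46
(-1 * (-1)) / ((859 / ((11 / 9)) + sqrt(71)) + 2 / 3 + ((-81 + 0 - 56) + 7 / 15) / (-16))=2153855 / 1533369146 - 3025 * sqrt(71) / 1533369146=0.00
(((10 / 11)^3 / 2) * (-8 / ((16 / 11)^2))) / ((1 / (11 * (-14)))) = 875 / 4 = 218.75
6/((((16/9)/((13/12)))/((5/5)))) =117/32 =3.66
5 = 5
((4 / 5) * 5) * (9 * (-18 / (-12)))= 54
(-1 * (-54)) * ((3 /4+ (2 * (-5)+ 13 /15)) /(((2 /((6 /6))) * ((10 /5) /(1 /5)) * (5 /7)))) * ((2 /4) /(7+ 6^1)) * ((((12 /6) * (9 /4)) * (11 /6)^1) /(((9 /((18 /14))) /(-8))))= 149391 /13000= 11.49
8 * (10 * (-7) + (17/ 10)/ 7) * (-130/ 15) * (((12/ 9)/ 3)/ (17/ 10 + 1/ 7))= 4062656/ 3483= 1166.42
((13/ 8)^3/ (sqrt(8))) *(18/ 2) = 19773 *sqrt(2)/ 2048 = 13.65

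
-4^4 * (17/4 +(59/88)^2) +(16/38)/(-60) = -1203.08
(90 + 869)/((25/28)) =26852/25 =1074.08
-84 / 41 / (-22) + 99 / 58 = 47085 / 26158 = 1.80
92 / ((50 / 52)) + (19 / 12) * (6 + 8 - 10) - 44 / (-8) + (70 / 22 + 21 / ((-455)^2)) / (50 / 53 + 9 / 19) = 305725573613 / 2785432650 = 109.76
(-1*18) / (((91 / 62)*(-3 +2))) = 1116 / 91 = 12.26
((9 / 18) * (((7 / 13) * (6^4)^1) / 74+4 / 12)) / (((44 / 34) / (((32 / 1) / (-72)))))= -239513 / 142857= -1.68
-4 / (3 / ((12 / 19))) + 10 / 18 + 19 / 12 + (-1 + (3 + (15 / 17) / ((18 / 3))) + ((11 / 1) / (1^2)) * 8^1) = 1063309 / 11628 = 91.44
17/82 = 0.21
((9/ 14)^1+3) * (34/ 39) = 289/ 91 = 3.18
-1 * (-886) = 886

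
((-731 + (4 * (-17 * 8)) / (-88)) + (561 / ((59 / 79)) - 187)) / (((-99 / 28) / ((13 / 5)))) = 37951004 / 321255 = 118.13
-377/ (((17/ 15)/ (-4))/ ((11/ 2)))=124410/ 17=7318.24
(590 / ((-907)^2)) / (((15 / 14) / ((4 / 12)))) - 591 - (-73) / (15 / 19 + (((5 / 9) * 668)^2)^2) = -10346271452354045981568298 / 17506388085578290452015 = -591.00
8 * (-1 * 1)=-8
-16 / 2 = -8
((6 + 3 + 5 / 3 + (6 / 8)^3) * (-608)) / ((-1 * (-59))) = -40451 / 354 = -114.27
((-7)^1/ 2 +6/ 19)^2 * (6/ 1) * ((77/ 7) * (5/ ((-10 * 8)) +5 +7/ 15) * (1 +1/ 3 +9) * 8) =6475377557/ 21660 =298955.57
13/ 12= 1.08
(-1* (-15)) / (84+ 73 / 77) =1155 / 6541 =0.18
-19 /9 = -2.11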